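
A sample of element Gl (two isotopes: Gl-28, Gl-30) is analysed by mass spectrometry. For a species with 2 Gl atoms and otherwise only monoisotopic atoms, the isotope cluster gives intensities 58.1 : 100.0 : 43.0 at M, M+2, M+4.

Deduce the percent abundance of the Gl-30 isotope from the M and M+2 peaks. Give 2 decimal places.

46.25%

Write p for the Gl-28 fraction. I(M+2)/I(M) = [C(2,1)·p^1·(1−p)] / p^2 = 2·(1−p)/p = 100.0/58.1 = 1.7212
(1−p)/p = 1.7212/2 = 0.8606  ⇒  p = 1/(1 + 0.8606) = 0.5375
Gl-28: 53.75%, Gl-30: 46.25%.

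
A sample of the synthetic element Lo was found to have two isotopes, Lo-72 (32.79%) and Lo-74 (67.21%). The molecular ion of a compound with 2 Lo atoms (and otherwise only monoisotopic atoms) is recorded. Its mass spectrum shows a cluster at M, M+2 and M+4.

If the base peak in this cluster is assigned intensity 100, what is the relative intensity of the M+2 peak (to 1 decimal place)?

Term probabilities: M 0.1075, M+2 0.4408, M+4 0.4517. Base peak = M+4.
P(M+4) = C(2,2) × 0.3279^0 × 0.6721^2 = 1 × 1.0000 × 0.45171841 = 0.451718 (base)
P(M+2) = C(2,1) × 0.3279^1 × 0.6721^1 = 2 × 0.3279 × 0.6721 = 0.440763
Relative intensity = 0.440763 / 0.451718 × 100 = 97.6

97.6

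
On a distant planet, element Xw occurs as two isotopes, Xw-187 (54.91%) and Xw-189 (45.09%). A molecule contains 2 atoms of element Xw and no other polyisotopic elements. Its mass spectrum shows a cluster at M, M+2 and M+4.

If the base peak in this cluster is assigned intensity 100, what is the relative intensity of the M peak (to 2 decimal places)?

Binomial terms of (0.5491 + 0.4509)^2: M 0.3015, M+2 0.4952, M+4 0.2033 → M+2 is the base peak.
P(M+2) = C(2,1) × 0.5491^1 × 0.4509^1 = 2 × 0.5491 × 0.4509 = 0.495178 (base)
P(M) = C(2,0) × 0.5491^2 × 0.4509^0 = 1 × 0.30151081 × 1.0000 = 0.301511
Relative intensity = 0.301511 / 0.495178 × 100 = 60.89

60.89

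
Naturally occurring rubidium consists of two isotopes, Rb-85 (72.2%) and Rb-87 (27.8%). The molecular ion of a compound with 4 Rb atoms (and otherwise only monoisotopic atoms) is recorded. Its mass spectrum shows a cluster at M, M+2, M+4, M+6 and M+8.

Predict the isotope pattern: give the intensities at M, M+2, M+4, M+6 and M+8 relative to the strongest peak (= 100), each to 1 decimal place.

64.9 : 100.0 : 57.8 : 14.8 : 1.4

Each Rb atom is independently Rb-85 (p = 0.722) or Rb-87 (q = 0.278); the cluster is the binomial expansion (p + q)^4.
P(M) = 0.722^4 = 0.271737
P(M+2) = 4 × 0.722^3 × 0.278^1 = 0.418520
P(M+4) = 6 × 0.722^2 × 0.278^2 = 0.241721
P(M+6) = 4 × 0.722^1 × 0.278^3 = 0.062049
P(M+8) = 0.278^4 = 0.005973
The M+2 peak is largest (0.418520); scaling to 100 gives 64.9 : 100.0 : 57.8 : 14.8 : 1.4.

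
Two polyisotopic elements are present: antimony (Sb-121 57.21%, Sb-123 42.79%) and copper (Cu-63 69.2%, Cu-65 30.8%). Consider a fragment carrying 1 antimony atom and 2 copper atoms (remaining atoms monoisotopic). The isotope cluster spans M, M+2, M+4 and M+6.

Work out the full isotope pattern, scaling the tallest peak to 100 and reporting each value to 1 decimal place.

Antimony pattern (n=1): 0.5721 : 0.4279
Copper pattern (n=2): 0.478864 : 0.426272 : 0.094864
Convolve the two distributions (both contribute in 2-u steps):
  M: 0.5721×0.478864 = 0.273958
  M+2: 0.5721×0.426272 + 0.4279×0.478864 = 0.448776
  M+4: 0.5721×0.094864 + 0.4279×0.426272 = 0.236673
  M+6: 0.4279×0.094864 = 0.040592
Scale to base peak (0.448776) = 100: 61.0 : 100.0 : 52.7 : 9.0

61.0 : 100.0 : 52.7 : 9.0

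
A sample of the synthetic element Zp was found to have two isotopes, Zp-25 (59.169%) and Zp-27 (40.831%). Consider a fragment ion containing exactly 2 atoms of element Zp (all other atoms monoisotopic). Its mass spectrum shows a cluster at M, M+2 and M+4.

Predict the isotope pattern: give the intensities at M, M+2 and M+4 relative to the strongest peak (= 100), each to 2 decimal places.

Each Zp atom is independently Zp-25 (p = 0.59169) or Zp-27 (q = 0.40831); the cluster is the binomial expansion (p + q)^2.
P(M) = 0.59169^2 = 0.350097
P(M+2) = 2 × 0.59169^1 × 0.40831^1 = 0.483186
P(M+4) = 0.40831^2 = 0.166717
The M+2 peak is largest (0.483186); scaling to 100 gives 72.46 : 100.00 : 34.50.

72.46 : 100.00 : 34.50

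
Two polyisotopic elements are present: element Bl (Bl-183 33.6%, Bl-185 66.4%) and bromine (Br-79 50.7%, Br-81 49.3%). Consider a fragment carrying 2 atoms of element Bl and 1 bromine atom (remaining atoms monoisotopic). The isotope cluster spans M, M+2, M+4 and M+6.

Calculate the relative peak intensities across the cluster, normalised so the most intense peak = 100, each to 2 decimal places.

Element Bl pattern (n=2): 0.112896 : 0.446208 : 0.440896
Bromine pattern (n=1): 0.5070 : 0.4930
Convolve the two distributions (both contribute in 2-u steps):
  M: 0.112896×0.5070 = 0.057238
  M+2: 0.112896×0.4930 + 0.446208×0.5070 = 0.281885
  M+4: 0.446208×0.4930 + 0.440896×0.5070 = 0.443515
  M+6: 0.440896×0.4930 = 0.217362
Scale to base peak (0.443515) = 100: 12.91 : 63.56 : 100.00 : 49.01

12.91 : 63.56 : 100.00 : 49.01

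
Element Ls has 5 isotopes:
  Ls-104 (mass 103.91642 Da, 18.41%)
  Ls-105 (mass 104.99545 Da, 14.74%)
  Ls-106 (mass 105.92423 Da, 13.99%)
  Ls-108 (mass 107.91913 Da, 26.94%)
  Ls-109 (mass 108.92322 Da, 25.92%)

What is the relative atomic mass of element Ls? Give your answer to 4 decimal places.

106.7325 Da

Average mass = Σ (abundance × isotope mass) = 0.1841 × 103.91642 + 0.1474 × 104.99545 + 0.1399 × 105.92423 + 0.2694 × 107.91913 + 0.2592 × 108.92322
= 19.131013 + 15.476329 + 14.818800 + 29.073414 + 28.232899 = 106.732455 Da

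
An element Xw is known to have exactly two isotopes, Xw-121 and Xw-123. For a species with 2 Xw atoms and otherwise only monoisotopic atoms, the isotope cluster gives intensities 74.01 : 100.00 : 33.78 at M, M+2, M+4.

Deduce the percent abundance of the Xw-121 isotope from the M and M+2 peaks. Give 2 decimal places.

59.68%

If p is the fraction of Xw that is Xw-121, then I(M+2)/I(M) = [C(2,1)·p^1·(1−p)] / p^2 = 2·(1−p)/p = 100.00/74.01 = 1.3512
(1−p)/p = 1.3512/2 = 0.6756  ⇒  p = 1/(1 + 0.6756) = 0.5968
Xw-121: 59.68%, Xw-123: 40.32%.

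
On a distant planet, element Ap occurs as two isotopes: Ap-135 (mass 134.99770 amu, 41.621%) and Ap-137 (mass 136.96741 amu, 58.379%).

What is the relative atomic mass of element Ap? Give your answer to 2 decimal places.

136.15 amu

Weight each isotope mass by its fractional abundance: 0.41621 × 134.99770 + 0.58379 × 136.96741
= 56.187393 + 79.960204 = 136.147597 amu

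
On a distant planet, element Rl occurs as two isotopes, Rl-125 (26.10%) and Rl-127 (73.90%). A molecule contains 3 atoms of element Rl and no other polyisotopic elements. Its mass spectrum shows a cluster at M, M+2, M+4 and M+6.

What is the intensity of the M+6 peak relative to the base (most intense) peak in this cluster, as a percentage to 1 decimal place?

Binomial terms of (0.2610 + 0.7390)^3: M 0.0178, M+2 0.1510, M+4 0.4276, M+6 0.4036 → M+4 is the base peak.
P(M+4) = C(3,2) × 0.2610^1 × 0.7390^2 = 3 × 0.2610 × 0.546121 = 0.427613 (base)
P(M+6) = C(3,3) × 0.2610^0 × 0.7390^3 = 1 × 1.0000 × 0.40358342 = 0.403583
Relative intensity = 0.403583 / 0.427613 × 100 = 94.4

94.4%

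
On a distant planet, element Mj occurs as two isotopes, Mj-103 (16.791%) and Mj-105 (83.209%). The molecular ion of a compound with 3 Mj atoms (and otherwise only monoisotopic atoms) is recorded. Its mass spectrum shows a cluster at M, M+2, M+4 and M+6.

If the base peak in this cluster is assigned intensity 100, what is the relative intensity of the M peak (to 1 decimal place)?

0.8

Term probabilities: M 0.0047, M+2 0.0704, M+4 0.3488, M+6 0.5761. Base peak = M+6.
P(M+6) = C(3,3) × 0.16791^0 × 0.83209^3 = 1 × 1.0000 × 0.57611729 = 0.576117 (base)
P(M) = C(3,0) × 0.16791^3 × 0.83209^0 = 1 × 0.00473402 × 1.0000 = 0.004734
Relative intensity = 0.004734 / 0.576117 × 100 = 0.8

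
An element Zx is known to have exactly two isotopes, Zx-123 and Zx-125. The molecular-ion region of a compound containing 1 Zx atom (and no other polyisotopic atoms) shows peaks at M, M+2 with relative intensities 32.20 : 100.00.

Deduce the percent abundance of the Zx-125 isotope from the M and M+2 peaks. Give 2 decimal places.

If p is the fraction of Zx that is Zx-123, then I(M+2)/I(M) = [C(1,1)·p^0·(1−p)] / p^1 = 1·(1−p)/p = 100.00/32.20 = 3.1056
(1−p)/p = 3.1056/1 = 3.1056  ⇒  p = 1/(1 + 3.1056) = 0.2436
Zx-123: 24.36%, Zx-125: 75.64%.

75.64%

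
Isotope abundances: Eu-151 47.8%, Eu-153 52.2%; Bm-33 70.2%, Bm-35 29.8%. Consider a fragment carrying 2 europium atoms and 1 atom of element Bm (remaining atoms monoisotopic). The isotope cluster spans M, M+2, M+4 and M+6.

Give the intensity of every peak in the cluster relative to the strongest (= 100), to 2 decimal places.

Europium pattern (n=2): 0.228484 : 0.499032 : 0.272484
Element Bm pattern (n=1): 0.7020 : 0.2980
Convolve the two distributions (both contribute in 2-u steps):
  M: 0.228484×0.7020 = 0.160396
  M+2: 0.228484×0.2980 + 0.499032×0.7020 = 0.418409
  M+4: 0.499032×0.2980 + 0.272484×0.7020 = 0.339995
  M+6: 0.272484×0.2980 = 0.081200
Scale to base peak (0.418409) = 100: 38.33 : 100.00 : 81.26 : 19.41

38.33 : 100.00 : 81.26 : 19.41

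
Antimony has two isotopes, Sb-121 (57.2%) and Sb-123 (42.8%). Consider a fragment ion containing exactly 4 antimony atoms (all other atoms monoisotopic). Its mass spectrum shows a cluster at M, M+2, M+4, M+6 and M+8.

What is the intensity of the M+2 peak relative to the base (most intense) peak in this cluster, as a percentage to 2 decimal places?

89.10%

Binomial terms of (0.572 + 0.428)^4: M 0.1070, M+2 0.3204, M+4 0.3596, M+6 0.1794, M+8 0.0336 → M+4 is the base peak.
P(M+4) = C(4,2) × 0.572^2 × 0.428^2 = 6 × 0.327184 × 0.183184 = 0.359609 (base)
P(M+2) = C(4,1) × 0.572^3 × 0.428^1 = 4 × 0.18714925 × 0.4280 = 0.320400
Relative intensity = 0.320400 / 0.359609 × 100 = 89.10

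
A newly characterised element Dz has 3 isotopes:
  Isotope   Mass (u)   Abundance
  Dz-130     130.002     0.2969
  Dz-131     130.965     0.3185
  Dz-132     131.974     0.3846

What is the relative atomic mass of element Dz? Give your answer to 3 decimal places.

131.067 u

Average mass = Σ (abundance × isotope mass) = 0.2969 × 130.002 + 0.3185 × 130.965 + 0.3846 × 131.974
= 38.5976 + 41.7124 + 50.7572 = 131.0672 u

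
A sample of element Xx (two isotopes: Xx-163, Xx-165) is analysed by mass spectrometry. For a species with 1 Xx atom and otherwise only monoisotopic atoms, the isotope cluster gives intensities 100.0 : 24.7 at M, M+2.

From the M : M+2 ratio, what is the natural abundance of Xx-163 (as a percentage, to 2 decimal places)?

Let p = fractional abundance of Xx-163. I(M+2)/I(M) = [C(1,1)·p^0·(1−p)] / p^1 = 1·(1−p)/p = 24.7/100.0 = 0.2470
(1−p)/p = 0.2470/1 = 0.2470  ⇒  p = 1/(1 + 0.2470) = 0.8019
Xx-163: 80.19%, Xx-165: 19.81%.

80.19%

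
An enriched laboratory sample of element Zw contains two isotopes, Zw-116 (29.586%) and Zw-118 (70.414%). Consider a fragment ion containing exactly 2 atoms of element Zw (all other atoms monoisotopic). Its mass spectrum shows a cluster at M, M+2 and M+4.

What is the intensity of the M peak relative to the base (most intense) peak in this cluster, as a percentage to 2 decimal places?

17.65%

Binomial terms of (0.29586 + 0.70414)^2: M 0.0875, M+2 0.4167, M+4 0.4958 → M+4 is the base peak.
P(M+4) = C(2,2) × 0.29586^0 × 0.70414^2 = 1 × 1.0000 × 0.49581314 = 0.495813 (base)
P(M) = C(2,0) × 0.29586^2 × 0.70414^0 = 1 × 0.08753314 × 1.0000 = 0.087533
Relative intensity = 0.087533 / 0.495813 × 100 = 17.65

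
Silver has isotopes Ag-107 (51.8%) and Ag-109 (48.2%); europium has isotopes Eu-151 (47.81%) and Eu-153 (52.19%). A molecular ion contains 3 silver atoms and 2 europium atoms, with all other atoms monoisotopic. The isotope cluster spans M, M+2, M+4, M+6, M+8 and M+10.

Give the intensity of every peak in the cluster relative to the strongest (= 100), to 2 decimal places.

Silver pattern (n=3): 0.13899183 : 0.3879965 : 0.3610315 : 0.11198017
Europium pattern (n=2): 0.22857961 : 0.49904078 : 0.27237961
Convolve the two distributions (both contribute in 2-u steps):
  M: 0.13899183×0.22857961 = 0.031771
  M+2: 0.13899183×0.49904078 + 0.3879965×0.22857961 = 0.158051
  M+4: 0.13899183×0.27237961 + 0.3879965×0.49904078 + 0.3610315×0.22857961 = 0.314009
  M+6: 0.3879965×0.27237961 + 0.3610315×0.49904078 + 0.11198017×0.22857961 = 0.311448
  M+8: 0.3610315×0.27237961 + 0.11198017×0.49904078 = 0.154220
  M+10: 0.11198017×0.27237961 = 0.030501
Scale to base peak (0.314009) = 100: 10.12 : 50.33 : 100.00 : 99.18 : 49.11 : 9.71

10.12 : 50.33 : 100.00 : 99.18 : 49.11 : 9.71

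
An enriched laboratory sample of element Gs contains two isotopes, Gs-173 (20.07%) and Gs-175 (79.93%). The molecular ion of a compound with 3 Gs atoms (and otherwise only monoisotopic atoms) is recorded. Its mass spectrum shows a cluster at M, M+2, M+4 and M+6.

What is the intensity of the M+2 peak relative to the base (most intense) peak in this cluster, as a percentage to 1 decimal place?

18.9%

Binomial terms of (0.2007 + 0.7993)^3: M 0.0081, M+2 0.0966, M+4 0.3847, M+6 0.5107 → M+6 is the base peak.
P(M+6) = C(3,3) × 0.2007^0 × 0.7993^3 = 1 × 1.0000 × 0.51065718 = 0.510657 (base)
P(M+2) = C(3,1) × 0.2007^2 × 0.7993^1 = 3 × 0.04028049 × 0.7993 = 0.096589
Relative intensity = 0.096589 / 0.510657 × 100 = 18.9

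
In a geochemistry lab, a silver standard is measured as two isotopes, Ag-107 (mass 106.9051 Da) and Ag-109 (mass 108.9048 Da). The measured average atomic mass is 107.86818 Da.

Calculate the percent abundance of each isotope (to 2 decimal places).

With x = fraction of Ag-107 (so Ag-109 is 1 − x):
106.9051·x + 108.9048·(1 − x) = 107.86818
(106.9051 − 108.9048)·x = 107.86818 − 108.9048
x = -1.03662 / -1.9997 = 0.51839 → 51.84% Ag-107, 48.16% Ag-109.

Ag-107: 51.84%, Ag-109: 48.16%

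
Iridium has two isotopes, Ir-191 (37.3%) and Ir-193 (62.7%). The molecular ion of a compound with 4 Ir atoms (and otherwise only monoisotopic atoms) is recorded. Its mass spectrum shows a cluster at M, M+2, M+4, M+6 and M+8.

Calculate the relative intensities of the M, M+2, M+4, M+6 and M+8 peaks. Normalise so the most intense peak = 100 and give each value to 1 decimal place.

5.3 : 35.4 : 89.2 : 100.0 : 42.0

Expanding (0.373 + 0.627)^4:
P(M) = 0.373^4 = 0.019357
P(M+2) = 4 × 0.373^3 × 0.627^1 = 0.130153
P(M+4) = 6 × 0.373^2 × 0.627^2 = 0.328174
P(M+6) = 4 × 0.373^1 × 0.627^3 = 0.367766
P(M+8) = 0.627^4 = 0.154550
The M+6 peak is largest (0.367766); scaling to 100 gives 5.3 : 35.4 : 89.2 : 100.0 : 42.0.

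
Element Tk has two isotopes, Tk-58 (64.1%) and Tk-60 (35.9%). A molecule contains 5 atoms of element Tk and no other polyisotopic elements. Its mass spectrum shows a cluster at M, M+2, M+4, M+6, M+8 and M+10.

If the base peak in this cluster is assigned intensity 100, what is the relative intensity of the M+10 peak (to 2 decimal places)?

Term probabilities: M 0.1082, M+2 0.3030, M+4 0.3394, M+6 0.1901, M+8 0.0532, M+10 0.0060. Base peak = M+4.
P(M+4) = C(5,2) × 0.641^3 × 0.359^2 = 10 × 0.26337472 × 0.128881 = 0.339440 (base)
P(M+10) = C(5,5) × 0.641^0 × 0.359^5 = 1 × 1.0000 × 0.0059631 = 0.005963
Relative intensity = 0.005963 / 0.339440 × 100 = 1.76

1.76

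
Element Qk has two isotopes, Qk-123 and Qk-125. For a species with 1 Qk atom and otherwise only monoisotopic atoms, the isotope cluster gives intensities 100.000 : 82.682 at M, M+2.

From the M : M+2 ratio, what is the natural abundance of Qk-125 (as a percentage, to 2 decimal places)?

45.26%

If p is the fraction of Qk that is Qk-123, then I(M+2)/I(M) = [C(1,1)·p^0·(1−p)] / p^1 = 1·(1−p)/p = 82.682/100.000 = 0.8268
(1−p)/p = 0.8268/1 = 0.8268  ⇒  p = 1/(1 + 0.8268) = 0.5474
Qk-123: 54.74%, Qk-125: 45.26%.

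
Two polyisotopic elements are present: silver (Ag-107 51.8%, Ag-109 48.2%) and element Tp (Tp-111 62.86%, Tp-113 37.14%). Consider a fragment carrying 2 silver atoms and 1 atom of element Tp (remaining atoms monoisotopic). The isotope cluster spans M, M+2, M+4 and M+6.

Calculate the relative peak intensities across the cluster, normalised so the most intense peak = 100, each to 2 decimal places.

40.79 : 100.00 : 80.16 : 20.86

Silver pattern (n=2): 0.268324 : 0.499352 : 0.232324
Element Tp pattern (n=1): 0.6286 : 0.3714
Convolve the two distributions (both contribute in 2-u steps):
  M: 0.268324×0.6286 = 0.168668
  M+2: 0.268324×0.3714 + 0.499352×0.6286 = 0.413548
  M+4: 0.499352×0.3714 + 0.232324×0.6286 = 0.331498
  M+6: 0.232324×0.3714 = 0.086285
Scale to base peak (0.413548) = 100: 40.79 : 100.00 : 80.16 : 20.86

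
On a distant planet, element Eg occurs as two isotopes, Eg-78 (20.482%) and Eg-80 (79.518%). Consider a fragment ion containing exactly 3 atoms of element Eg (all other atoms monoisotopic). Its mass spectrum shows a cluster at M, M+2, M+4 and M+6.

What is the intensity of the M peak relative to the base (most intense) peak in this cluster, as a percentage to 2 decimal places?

(0.20482 + 0.79518)^3 gives M 0.0086, M+2 0.1001, M+4 0.3885, M+6 0.5028; the largest is M+6.
P(M+6) = C(3,3) × 0.20482^0 × 0.79518^3 = 1 × 1.0000 × 0.50280125 = 0.502801 (base)
P(M) = C(3,0) × 0.20482^3 × 0.79518^0 = 1 × 0.00859245 × 1.0000 = 0.008592
Relative intensity = 0.008592 / 0.502801 × 100 = 1.71

1.71%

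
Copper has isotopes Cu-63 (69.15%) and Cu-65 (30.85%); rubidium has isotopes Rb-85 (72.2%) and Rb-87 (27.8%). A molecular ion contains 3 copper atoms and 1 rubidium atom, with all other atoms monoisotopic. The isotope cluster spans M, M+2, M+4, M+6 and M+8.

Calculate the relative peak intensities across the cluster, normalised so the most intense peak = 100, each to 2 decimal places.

Copper pattern (n=3): 0.33065611 : 0.44254842 : 0.19743483 : 0.02936064
Rubidium pattern (n=1): 0.7220 : 0.2780
Convolve the two distributions (both contribute in 2-u steps):
  M: 0.33065611×0.7220 = 0.238734
  M+2: 0.33065611×0.2780 + 0.44254842×0.7220 = 0.411442
  M+4: 0.44254842×0.2780 + 0.19743483×0.7220 = 0.265576
  M+6: 0.19743483×0.2780 + 0.02936064×0.7220 = 0.076085
  M+8: 0.02936064×0.2780 = 0.008162
Scale to base peak (0.411442) = 100: 58.02 : 100.00 : 64.55 : 18.49 : 1.98

58.02 : 100.00 : 64.55 : 18.49 : 1.98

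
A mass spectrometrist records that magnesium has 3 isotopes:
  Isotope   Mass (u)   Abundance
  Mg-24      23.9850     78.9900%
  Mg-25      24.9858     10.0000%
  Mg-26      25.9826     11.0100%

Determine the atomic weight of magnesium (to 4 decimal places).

24.3050 u

Average mass = Σ (abundance × isotope mass) = 0.789900 × 23.9850 + 0.100000 × 24.9858 + 0.110100 × 25.9826
= 18.94575 + 2.49858 + 2.86068 = 24.30501 u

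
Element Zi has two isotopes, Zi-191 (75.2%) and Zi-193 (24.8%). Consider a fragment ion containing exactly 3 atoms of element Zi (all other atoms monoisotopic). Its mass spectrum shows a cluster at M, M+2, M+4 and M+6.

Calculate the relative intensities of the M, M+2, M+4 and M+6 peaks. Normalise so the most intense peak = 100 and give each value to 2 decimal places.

100.00 : 98.94 : 32.63 : 3.59

The 3 Zi atoms are independent, so intensities follow the terms of (0.752 + 0.248)^3.
P(M) = 0.752^3 = 0.425259
P(M+2) = 3 × 0.752^2 × 0.248^1 = 0.420735
P(M+4) = 3 × 0.752^1 × 0.248^2 = 0.138753
P(M+6) = 0.248^3 = 0.015253
The M peak is largest (0.425259); scaling to 100 gives 100.00 : 98.94 : 32.63 : 3.59.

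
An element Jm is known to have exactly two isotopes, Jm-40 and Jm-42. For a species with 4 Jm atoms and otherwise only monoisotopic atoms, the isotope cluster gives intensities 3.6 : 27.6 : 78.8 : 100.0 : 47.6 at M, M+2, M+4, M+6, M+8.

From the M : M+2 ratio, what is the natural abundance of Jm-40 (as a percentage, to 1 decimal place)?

34.3%

If p is the fraction of Jm that is Jm-40, then I(M+2)/I(M) = [C(4,1)·p^3·(1−p)] / p^4 = 4·(1−p)/p = 27.6/3.6 = 7.6667
(1−p)/p = 7.6667/4 = 1.9167  ⇒  p = 1/(1 + 1.9167) = 0.3429
Jm-40: 34.3%, Jm-42: 65.7%.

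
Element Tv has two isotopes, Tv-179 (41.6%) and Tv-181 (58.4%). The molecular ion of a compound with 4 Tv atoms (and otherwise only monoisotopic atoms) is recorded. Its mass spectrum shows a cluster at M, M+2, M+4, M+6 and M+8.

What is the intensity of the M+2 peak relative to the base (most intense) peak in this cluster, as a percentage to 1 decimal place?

47.5%

(0.416 + 0.584)^4 gives M 0.0299, M+2 0.1682, M+4 0.3541, M+6 0.3314, M+8 0.1163; the largest is M+4.
P(M+4) = C(4,2) × 0.416^2 × 0.584^2 = 6 × 0.173056 × 0.341056 = 0.354131 (base)
P(M+2) = C(4,1) × 0.416^3 × 0.584^1 = 4 × 0.0719913 × 0.5840 = 0.168172
Relative intensity = 0.168172 / 0.354131 × 100 = 47.5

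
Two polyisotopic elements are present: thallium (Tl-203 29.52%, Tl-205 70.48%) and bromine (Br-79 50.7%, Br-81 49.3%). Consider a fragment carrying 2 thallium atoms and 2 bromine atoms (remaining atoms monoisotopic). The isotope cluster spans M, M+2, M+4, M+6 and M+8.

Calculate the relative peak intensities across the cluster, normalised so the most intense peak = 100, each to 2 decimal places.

Thallium pattern (n=2): 0.08714304 : 0.41611392 : 0.49674304
Bromine pattern (n=2): 0.257049 : 0.499902 : 0.243049
Convolve the two distributions (both contribute in 2-u steps):
  M: 0.08714304×0.257049 = 0.022400
  M+2: 0.08714304×0.499902 + 0.41611392×0.257049 = 0.150525
  M+4: 0.08714304×0.243049 + 0.41611392×0.499902 + 0.49674304×0.257049 = 0.356884
  M+6: 0.41611392×0.243049 + 0.49674304×0.499902 = 0.349459
  M+8: 0.49674304×0.243049 = 0.120733
Scale to base peak (0.356884) = 100: 6.28 : 42.18 : 100.00 : 97.92 : 33.83

6.28 : 42.18 : 100.00 : 97.92 : 33.83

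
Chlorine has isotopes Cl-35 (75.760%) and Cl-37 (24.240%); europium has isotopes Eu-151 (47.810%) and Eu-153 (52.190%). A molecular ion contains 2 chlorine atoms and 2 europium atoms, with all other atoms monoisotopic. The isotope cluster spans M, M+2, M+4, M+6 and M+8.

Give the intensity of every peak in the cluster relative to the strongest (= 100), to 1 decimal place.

Chlorine pattern (n=2): 0.57395776 : 0.36728448 : 0.05875776
Europium pattern (n=2): 0.22857961 : 0.49904078 : 0.27237961
Convolve the two distributions (both contribute in 2-u steps):
  M: 0.57395776×0.22857961 = 0.131195
  M+2: 0.57395776×0.49904078 + 0.36728448×0.22857961 = 0.370382
  M+4: 0.57395776×0.27237961 + 0.36728448×0.49904078 + 0.05875776×0.22857961 = 0.353055
  M+6: 0.36728448×0.27237961 + 0.05875776×0.49904078 = 0.129363
  M+8: 0.05875776×0.27237961 = 0.016004
Scale to base peak (0.370382) = 100: 35.4 : 100.0 : 95.3 : 34.9 : 4.3

35.4 : 100.0 : 95.3 : 34.9 : 4.3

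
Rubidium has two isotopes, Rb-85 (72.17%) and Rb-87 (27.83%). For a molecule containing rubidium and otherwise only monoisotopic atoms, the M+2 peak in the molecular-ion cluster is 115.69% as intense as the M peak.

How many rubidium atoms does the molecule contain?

The M+2/M ratio from n Rb atoms is n · q/p = n · 0.2783/0.7217.
n = 1.1569 × 0.7217/0.2783 = 3.00 ≈ 3

3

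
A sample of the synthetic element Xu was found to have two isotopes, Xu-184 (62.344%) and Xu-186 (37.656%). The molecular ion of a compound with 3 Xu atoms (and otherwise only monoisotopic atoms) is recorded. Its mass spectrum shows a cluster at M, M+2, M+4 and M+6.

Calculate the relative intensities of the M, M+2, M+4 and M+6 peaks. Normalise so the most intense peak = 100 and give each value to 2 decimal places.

The 3 Xu atoms are independent, so intensities follow the terms of (0.62344 + 0.37656)^3.
P(M) = 0.62344^3 = 0.242317
P(M+2) = 3 × 0.62344^2 × 0.37656^1 = 0.439081
P(M+4) = 3 × 0.62344^1 × 0.37656^2 = 0.265207
P(M+6) = 0.37656^3 = 0.053395
The M+2 peak is largest (0.439081); scaling to 100 gives 55.19 : 100.00 : 60.40 : 12.16.

55.19 : 100.00 : 60.40 : 12.16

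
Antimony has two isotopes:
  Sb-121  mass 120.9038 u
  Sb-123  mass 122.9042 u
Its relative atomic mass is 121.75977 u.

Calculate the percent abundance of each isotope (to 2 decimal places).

Sb-121: 57.21%, Sb-123: 42.79%

Let x be the fractional abundance of Sb-121; then Sb-123 has abundance 1 − x.
120.9038·x + 122.9042·(1 − x) = 121.75977
(120.9038 − 122.9042)·x = 121.75977 − 122.9042
x = -1.14443 / -2.0004 = 0.57210 → 57.21% Sb-121, 42.79% Sb-123.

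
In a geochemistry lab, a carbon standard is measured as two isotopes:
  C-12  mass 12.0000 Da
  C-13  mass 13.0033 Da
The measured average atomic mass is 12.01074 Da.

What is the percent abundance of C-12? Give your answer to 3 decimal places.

Writing the weighted mean with unknown fraction x of C-12:
12.0000·x + 13.0033·(1 − x) = 12.01074
(12.0000 − 13.0033)·x = 12.01074 − 13.0033
x = -0.99256 / -1.0033 = 0.98930 → 98.930% C-12, 1.070% C-13.

98.930%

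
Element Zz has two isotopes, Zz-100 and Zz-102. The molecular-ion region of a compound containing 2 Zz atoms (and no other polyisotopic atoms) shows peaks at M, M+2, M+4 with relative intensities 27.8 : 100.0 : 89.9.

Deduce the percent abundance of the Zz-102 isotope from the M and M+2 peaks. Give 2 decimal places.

If p is the fraction of Zz that is Zz-100, then I(M+2)/I(M) = [C(2,1)·p^1·(1−p)] / p^2 = 2·(1−p)/p = 100.0/27.8 = 3.5971
(1−p)/p = 3.5971/2 = 1.7986  ⇒  p = 1/(1 + 1.7986) = 0.3573
Zz-100: 35.73%, Zz-102: 64.27%.

64.27%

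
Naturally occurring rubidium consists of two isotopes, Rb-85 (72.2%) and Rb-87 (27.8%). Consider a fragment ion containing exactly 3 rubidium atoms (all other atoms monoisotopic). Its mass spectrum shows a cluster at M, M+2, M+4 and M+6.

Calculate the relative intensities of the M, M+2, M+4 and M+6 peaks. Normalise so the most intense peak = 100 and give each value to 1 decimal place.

Each Rb atom is independently Rb-85 (p = 0.722) or Rb-87 (q = 0.278); the cluster is the binomial expansion (p + q)^3.
P(M) = 0.722^3 = 0.376367
P(M+2) = 3 × 0.722^2 × 0.278^1 = 0.434751
P(M+4) = 3 × 0.722^1 × 0.278^2 = 0.167397
P(M+6) = 0.278^3 = 0.021485
The M+2 peak is largest (0.434751); scaling to 100 gives 86.6 : 100.0 : 38.5 : 4.9.

86.6 : 100.0 : 38.5 : 4.9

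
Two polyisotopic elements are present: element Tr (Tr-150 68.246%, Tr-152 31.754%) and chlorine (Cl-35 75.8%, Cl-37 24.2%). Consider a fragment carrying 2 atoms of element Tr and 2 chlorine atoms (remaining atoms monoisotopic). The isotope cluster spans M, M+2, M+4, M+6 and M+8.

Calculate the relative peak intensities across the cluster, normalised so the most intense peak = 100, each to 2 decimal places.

Element Tr pattern (n=2): 0.46575165 : 0.4334167 : 0.10083165
Chlorine pattern (n=2): 0.574564 : 0.366872 : 0.058564
Convolve the two distributions (both contribute in 2-u steps):
  M: 0.46575165×0.574564 = 0.267604
  M+2: 0.46575165×0.366872 + 0.4334167×0.574564 = 0.419897
  M+4: 0.46575165×0.058564 + 0.4334167×0.366872 + 0.10083165×0.574564 = 0.244219
  M+6: 0.4334167×0.058564 + 0.10083165×0.366872 = 0.062375
  M+8: 0.10083165×0.058564 = 0.005905
Scale to base peak (0.419897) = 100: 63.73 : 100.00 : 58.16 : 14.85 : 1.41

63.73 : 100.00 : 58.16 : 14.85 : 1.41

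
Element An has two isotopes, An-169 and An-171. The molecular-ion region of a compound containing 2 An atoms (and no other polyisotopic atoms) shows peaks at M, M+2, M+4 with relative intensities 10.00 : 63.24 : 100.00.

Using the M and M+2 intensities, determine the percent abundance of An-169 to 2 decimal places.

Write p for the An-169 fraction. I(M+2)/I(M) = [C(2,1)·p^1·(1−p)] / p^2 = 2·(1−p)/p = 63.24/10.00 = 6.3240
(1−p)/p = 6.3240/2 = 3.1620  ⇒  p = 1/(1 + 3.1620) = 0.2403
An-169: 24.03%, An-171: 75.97%.

24.03%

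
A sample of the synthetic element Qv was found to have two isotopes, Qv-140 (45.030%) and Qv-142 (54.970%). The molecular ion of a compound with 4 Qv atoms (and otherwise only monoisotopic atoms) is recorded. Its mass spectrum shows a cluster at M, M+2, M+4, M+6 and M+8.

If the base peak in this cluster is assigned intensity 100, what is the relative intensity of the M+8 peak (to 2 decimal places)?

24.84

Term probabilities: M 0.0411, M+2 0.2008, M+4 0.3676, M+6 0.2992, M+8 0.0913. Base peak = M+4.
P(M+4) = C(4,2) × 0.45030^2 × 0.54970^2 = 6 × 0.20277009 × 0.30217009 = 0.367626 (base)
P(M+8) = C(4,4) × 0.45030^0 × 0.54970^4 = 1 × 1.0000 × 0.09130676 = 0.091307
Relative intensity = 0.091307 / 0.367626 × 100 = 24.84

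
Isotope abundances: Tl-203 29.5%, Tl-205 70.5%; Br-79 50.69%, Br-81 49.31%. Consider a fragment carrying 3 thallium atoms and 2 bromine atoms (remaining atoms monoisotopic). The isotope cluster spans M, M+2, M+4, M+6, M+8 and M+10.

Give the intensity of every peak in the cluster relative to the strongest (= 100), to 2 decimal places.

Thallium pattern (n=3): 0.02567237 : 0.18405787 : 0.43986713 : 0.35040263
Bromine pattern (n=2): 0.25694761 : 0.49990478 : 0.24314761
Convolve the two distributions (both contribute in 2-u steps):
  M: 0.02567237×0.25694761 = 0.006596
  M+2: 0.02567237×0.49990478 + 0.18405787×0.25694761 = 0.060127
  M+4: 0.02567237×0.24314761 + 0.18405787×0.49990478 + 0.43986713×0.25694761 = 0.211276
  M+6: 0.18405787×0.24314761 + 0.43986713×0.49990478 + 0.35040263×0.25694761 = 0.354680
  M+8: 0.43986713×0.24314761 + 0.35040263×0.49990478 = 0.282121
  M+10: 0.35040263×0.24314761 = 0.085200
Scale to base peak (0.354680) = 100: 1.86 : 16.95 : 59.57 : 100.00 : 79.54 : 24.02

1.86 : 16.95 : 59.57 : 100.00 : 79.54 : 24.02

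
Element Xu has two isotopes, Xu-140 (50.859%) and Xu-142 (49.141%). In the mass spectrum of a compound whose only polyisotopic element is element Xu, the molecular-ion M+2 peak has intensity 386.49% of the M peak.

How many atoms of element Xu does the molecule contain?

For n independent Xu atoms, I(M+2)/I(M) = n · (abundance Xu-142) / (abundance Xu-140) = n · 0.49141/0.50859.
n = 3.8649 × 0.50859/0.49141 = 4.00 ≈ 4

4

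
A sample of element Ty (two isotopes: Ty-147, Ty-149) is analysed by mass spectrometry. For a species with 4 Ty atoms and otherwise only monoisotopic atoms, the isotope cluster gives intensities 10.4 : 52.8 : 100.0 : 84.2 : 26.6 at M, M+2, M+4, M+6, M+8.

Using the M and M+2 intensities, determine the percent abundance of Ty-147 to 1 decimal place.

Let p = fractional abundance of Ty-147. I(M+2)/I(M) = [C(4,1)·p^3·(1−p)] / p^4 = 4·(1−p)/p = 52.8/10.4 = 5.0769
(1−p)/p = 5.0769/4 = 1.2692  ⇒  p = 1/(1 + 1.2692) = 0.4407
Ty-147: 44.1%, Ty-149: 55.9%.

44.1%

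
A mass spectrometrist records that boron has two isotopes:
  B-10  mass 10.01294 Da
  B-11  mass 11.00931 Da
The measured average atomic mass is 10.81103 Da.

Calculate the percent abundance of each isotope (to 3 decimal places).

B-10: 19.900%, B-11: 80.100%

Let x be the fractional abundance of B-10; then B-11 has abundance 1 − x.
10.01294·x + 11.00931·(1 − x) = 10.81103
(10.01294 − 11.00931)·x = 10.81103 − 11.00931
x = -0.19828 / -0.99637 = 0.19900 → 19.900% B-10, 80.100% B-11.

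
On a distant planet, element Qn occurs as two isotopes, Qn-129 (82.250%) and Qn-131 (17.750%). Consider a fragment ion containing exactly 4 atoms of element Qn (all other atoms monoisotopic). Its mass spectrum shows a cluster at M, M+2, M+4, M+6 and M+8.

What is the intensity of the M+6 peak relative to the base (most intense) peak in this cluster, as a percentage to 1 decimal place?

4.0%

Binomial terms of (0.82250 + 0.17750)^4: M 0.4577, M+2 0.3951, M+4 0.1279, M+6 0.0184, M+8 0.0010 → M is the base peak.
P(M) = C(4,0) × 0.82250^4 × 0.17750^0 = 1 × 0.45766071 × 1.0000 = 0.457661 (base)
P(M+6) = C(4,3) × 0.82250^1 × 0.17750^3 = 4 × 0.8225 × 0.00559236 = 0.018399
Relative intensity = 0.018399 / 0.457661 × 100 = 4.0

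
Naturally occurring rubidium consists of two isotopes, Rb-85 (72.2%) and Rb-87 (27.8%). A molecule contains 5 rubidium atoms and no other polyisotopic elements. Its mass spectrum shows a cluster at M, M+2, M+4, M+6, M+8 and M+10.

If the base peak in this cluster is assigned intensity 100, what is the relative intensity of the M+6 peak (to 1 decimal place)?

29.7

Term probabilities: M 0.1962, M+2 0.3777, M+4 0.2909, M+6 0.1120, M+8 0.0216, M+10 0.0017. Base peak = M+2.
P(M+2) = C(5,1) × 0.722^4 × 0.278^1 = 5 × 0.27173701 × 0.2780 = 0.377714 (base)
P(M+6) = C(5,3) × 0.722^2 × 0.278^3 = 10 × 0.521284 × 0.02148495 = 0.111998
Relative intensity = 0.111998 / 0.377714 × 100 = 29.7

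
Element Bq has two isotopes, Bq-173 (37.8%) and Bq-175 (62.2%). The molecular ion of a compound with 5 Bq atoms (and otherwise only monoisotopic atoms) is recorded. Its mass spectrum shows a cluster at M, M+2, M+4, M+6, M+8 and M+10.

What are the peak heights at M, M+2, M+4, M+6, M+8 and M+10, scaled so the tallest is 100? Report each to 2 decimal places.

2.24 : 18.47 : 60.77 : 100.00 : 82.28 : 27.08

The 5 Bq atoms are independent, so intensities follow the terms of (0.378 + 0.622)^5.
P(M) = 0.378^5 = 0.007717
P(M+2) = 5 × 0.378^4 × 0.622^1 = 0.063493
P(M+4) = 10 × 0.378^3 × 0.622^2 = 0.208957
P(M+6) = 10 × 0.378^2 × 0.622^3 = 0.343839
P(M+8) = 5 × 0.378^1 × 0.622^4 = 0.282894
P(M+10) = 0.622^5 = 0.093100
The M+6 peak is largest (0.343839); scaling to 100 gives 2.24 : 18.47 : 60.77 : 100.00 : 82.28 : 27.08.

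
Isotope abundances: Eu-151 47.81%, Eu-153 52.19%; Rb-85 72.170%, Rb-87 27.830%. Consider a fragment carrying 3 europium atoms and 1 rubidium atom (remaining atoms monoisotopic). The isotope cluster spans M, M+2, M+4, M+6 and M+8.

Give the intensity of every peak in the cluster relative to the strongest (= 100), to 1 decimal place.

Europium pattern (n=3): 0.10928391 : 0.3578871 : 0.39067407 : 0.14215492
Rubidium pattern (n=1): 0.7217 : 0.2783
Convolve the two distributions (both contribute in 2-u steps):
  M: 0.10928391×0.7217 = 0.078870
  M+2: 0.10928391×0.2783 + 0.3578871×0.7217 = 0.288701
  M+4: 0.3578871×0.2783 + 0.39067407×0.7217 = 0.381549
  M+6: 0.39067407×0.2783 + 0.14215492×0.7217 = 0.211318
  M+8: 0.14215492×0.2783 = 0.039562
Scale to base peak (0.381549) = 100: 20.7 : 75.7 : 100.0 : 55.4 : 10.4

20.7 : 75.7 : 100.0 : 55.4 : 10.4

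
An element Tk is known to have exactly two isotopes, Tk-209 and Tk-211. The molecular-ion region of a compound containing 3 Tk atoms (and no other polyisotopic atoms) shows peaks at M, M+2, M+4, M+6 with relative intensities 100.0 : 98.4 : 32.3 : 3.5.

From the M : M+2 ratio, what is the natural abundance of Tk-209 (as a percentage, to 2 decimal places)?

75.30%

If p is the fraction of Tk that is Tk-209, then I(M+2)/I(M) = [C(3,1)·p^2·(1−p)] / p^3 = 3·(1−p)/p = 98.4/100.0 = 0.9840
(1−p)/p = 0.9840/3 = 0.3280  ⇒  p = 1/(1 + 0.3280) = 0.7530
Tk-209: 75.30%, Tk-211: 24.70%.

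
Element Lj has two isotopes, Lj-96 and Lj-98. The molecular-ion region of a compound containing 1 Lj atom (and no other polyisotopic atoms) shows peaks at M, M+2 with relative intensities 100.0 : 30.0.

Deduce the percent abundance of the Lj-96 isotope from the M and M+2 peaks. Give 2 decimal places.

Let p = fractional abundance of Lj-96. I(M+2)/I(M) = [C(1,1)·p^0·(1−p)] / p^1 = 1·(1−p)/p = 30.0/100.0 = 0.3000
(1−p)/p = 0.3000/1 = 0.3000  ⇒  p = 1/(1 + 0.3000) = 0.7692
Lj-96: 76.92%, Lj-98: 23.08%.

76.92%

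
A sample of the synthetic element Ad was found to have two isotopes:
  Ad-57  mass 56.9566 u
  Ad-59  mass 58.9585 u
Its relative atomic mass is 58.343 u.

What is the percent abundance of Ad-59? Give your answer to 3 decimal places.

69.254%

Let x be the fractional abundance of Ad-57; then Ad-59 has abundance 1 − x.
56.9566·x + 58.9585·(1 − x) = 58.343
(56.9566 − 58.9585)·x = 58.343 − 58.9585
x = -0.6155 / -2.0019 = 0.30746 → 30.746% Ad-57, 69.254% Ad-59.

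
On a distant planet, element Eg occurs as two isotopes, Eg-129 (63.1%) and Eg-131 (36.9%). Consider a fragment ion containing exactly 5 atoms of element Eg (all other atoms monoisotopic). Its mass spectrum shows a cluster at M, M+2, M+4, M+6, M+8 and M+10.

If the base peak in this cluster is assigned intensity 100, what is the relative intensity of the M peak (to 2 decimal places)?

Binomial terms of (0.631 + 0.369)^5: M 0.1000, M+2 0.2925, M+4 0.3421, M+6 0.2000, M+8 0.0585, M+10 0.0068 → M+4 is the base peak.
P(M+4) = C(5,2) × 0.631^3 × 0.369^2 = 10 × 0.25123959 × 0.136161 = 0.342090 (base)
P(M) = C(5,0) × 0.631^5 × 0.369^0 = 1 × 0.10003381 × 1.0000 = 0.100034
Relative intensity = 0.100034 / 0.342090 × 100 = 29.24

29.24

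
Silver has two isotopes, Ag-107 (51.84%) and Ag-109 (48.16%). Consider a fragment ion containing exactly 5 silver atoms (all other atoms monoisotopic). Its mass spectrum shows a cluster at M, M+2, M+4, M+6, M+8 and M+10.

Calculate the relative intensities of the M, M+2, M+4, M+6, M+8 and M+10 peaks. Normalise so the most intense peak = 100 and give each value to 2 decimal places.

11.59 : 53.82 : 100.00 : 92.90 : 43.15 : 8.02

Expanding (0.5184 + 0.4816)^5:
P(M) = 0.5184^5 = 0.037439
P(M+2) = 5 × 0.5184^4 × 0.4816^1 = 0.173907
P(M+4) = 10 × 0.5184^3 × 0.4816^2 = 0.323123
P(M+6) = 10 × 0.5184^2 × 0.4816^3 = 0.300185
P(M+8) = 5 × 0.5184^1 × 0.4816^4 = 0.139438
P(M+10) = 0.4816^5 = 0.025908
The M+4 peak is largest (0.323123); scaling to 100 gives 11.59 : 53.82 : 100.00 : 92.90 : 43.15 : 8.02.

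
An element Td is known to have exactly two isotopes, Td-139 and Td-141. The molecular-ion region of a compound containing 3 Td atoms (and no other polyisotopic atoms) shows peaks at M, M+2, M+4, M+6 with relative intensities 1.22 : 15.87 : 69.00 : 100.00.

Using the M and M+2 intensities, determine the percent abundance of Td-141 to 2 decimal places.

Write p for the Td-139 fraction. I(M+2)/I(M) = [C(3,1)·p^2·(1−p)] / p^3 = 3·(1−p)/p = 15.87/1.22 = 13.0082
(1−p)/p = 13.0082/3 = 4.3361  ⇒  p = 1/(1 + 4.3361) = 0.1874
Td-139: 18.74%, Td-141: 81.26%.

81.26%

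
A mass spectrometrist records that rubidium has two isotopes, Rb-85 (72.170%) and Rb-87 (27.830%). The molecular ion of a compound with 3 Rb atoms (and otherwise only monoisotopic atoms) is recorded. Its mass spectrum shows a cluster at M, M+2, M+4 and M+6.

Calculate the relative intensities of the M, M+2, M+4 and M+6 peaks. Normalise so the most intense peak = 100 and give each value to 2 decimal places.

The 3 Rb atoms are independent, so intensities follow the terms of (0.72170 + 0.27830)^3.
P(M) = 0.72170^3 = 0.375898
P(M+2) = 3 × 0.72170^2 × 0.27830^1 = 0.434858
P(M+4) = 3 × 0.72170^1 × 0.27830^2 = 0.167689
P(M+6) = 0.27830^3 = 0.021555
The M+2 peak is largest (0.434858); scaling to 100 gives 86.44 : 100.00 : 38.56 : 4.96.

86.44 : 100.00 : 38.56 : 4.96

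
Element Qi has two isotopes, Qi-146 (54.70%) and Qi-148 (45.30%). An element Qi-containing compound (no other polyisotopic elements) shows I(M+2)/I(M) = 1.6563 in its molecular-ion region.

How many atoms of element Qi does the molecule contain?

For n independent Qi atoms, I(M+2)/I(M) = n · (abundance Qi-148) / (abundance Qi-146) = n · 0.4530/0.5470.
n = 1.6563 × 0.5470/0.4530 = 2.00 ≈ 2

2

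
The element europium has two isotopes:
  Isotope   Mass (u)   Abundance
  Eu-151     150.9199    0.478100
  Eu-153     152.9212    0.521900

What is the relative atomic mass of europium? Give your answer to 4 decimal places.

Ar = Σ fᵢ·mᵢ = 0.478100 × 150.9199 + 0.521900 × 152.9212
= 72.15480 + 79.80957 = 151.96437 u

151.9644 u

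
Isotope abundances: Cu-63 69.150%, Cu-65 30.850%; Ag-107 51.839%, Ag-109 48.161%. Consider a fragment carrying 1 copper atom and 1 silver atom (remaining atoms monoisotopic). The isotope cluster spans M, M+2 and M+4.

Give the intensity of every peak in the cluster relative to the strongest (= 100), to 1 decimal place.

72.7 : 100.0 : 30.1

Copper pattern (n=1): 0.6915 : 0.3085
Silver pattern (n=1): 0.51839 : 0.48161
Convolve the two distributions (both contribute in 2-u steps):
  M: 0.6915×0.51839 = 0.358467
  M+2: 0.6915×0.48161 + 0.3085×0.51839 = 0.492957
  M+4: 0.3085×0.48161 = 0.148577
Scale to base peak (0.492957) = 100: 72.7 : 100.0 : 30.1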